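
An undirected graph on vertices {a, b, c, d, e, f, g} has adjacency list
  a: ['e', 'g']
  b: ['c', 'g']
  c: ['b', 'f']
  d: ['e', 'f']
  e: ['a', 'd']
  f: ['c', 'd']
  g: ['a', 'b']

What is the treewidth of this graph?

2

A width-2 tree decomposition is:
Bags: B1 = {a, b, g}  B2 = {a, b, c}  B3 = {a, c, f}  B4 = {a, d, f}  B5 = {a, d, e}
Tree: B1–B2, B2–B3, B3–B4, B4–B5
Every bag has size at most 3, so the width is 3 − 1 = 2 and tw(G) ≤ 2. The edges a–g–b–c–f–d–e–a form a cycle, so G is not a tree and its treewidth is at least 2. Hence tw(G) = 2 exactly.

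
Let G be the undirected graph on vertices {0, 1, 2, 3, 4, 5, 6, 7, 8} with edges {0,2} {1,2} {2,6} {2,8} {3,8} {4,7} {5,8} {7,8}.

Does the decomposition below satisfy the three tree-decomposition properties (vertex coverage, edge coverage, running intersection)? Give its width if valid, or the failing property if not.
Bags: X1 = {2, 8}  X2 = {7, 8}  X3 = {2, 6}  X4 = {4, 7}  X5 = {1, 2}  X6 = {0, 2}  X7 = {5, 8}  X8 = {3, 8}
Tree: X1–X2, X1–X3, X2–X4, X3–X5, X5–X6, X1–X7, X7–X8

Yes; width 1.

Every vertex of G appears in some bag (union = {0, 1, 2, 3, 4, 5, 6, 7, 8}); every edge is covered by a bag; and for each vertex v the set of bags containing v is connected in the bag tree. The decomposition is therefore valid. The largest bag has 2 vertices, so the width is 1.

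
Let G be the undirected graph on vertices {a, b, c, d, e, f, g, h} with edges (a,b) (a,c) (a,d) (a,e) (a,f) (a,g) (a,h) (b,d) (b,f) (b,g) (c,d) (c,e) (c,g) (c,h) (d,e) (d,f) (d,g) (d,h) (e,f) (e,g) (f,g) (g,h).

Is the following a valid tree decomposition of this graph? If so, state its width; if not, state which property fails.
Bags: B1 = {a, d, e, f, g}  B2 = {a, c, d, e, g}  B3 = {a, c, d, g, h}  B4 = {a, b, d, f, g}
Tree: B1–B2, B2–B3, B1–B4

Yes; width 4.

Every vertex of G appears in some bag (union = {a, b, c, d, e, f, g, h}); every edge is covered by a bag; and for each vertex v the set of bags containing v is connected in the bag tree. The decomposition is therefore valid. The largest bag has 5 vertices, so the width is 4.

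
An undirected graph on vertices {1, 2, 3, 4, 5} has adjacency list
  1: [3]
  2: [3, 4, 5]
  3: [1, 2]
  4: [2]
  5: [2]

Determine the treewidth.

1

A width-1 tree decomposition is:
Bags: B1 = {2, 3}  B2 = {2, 5}  B3 = {2, 4}  B4 = {1, 3}
Tree: B1–B2, B1–B3, B1–B4
The largest bag has 2 vertices, giving width 1; this decomposition certifies tw(G) ≤ 1. G has an edge, so its treewidth is at least 1. Therefore the treewidth is 1.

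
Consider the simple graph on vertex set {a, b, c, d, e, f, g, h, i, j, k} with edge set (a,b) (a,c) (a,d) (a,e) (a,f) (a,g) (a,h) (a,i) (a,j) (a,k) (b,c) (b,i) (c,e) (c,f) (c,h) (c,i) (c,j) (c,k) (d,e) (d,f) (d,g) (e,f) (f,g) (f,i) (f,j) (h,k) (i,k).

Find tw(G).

3

A width-3 tree decomposition is:
Bags: B1 = {a, c, i, k}  B2 = {a, c, f, i}  B3 = {a, c, h, k}  B4 = {a, c, e, f}  B5 = {a, b, c, i}  B6 = {a, c, f, j}  B7 = {a, d, e, f}  B8 = {a, d, f, g}
Tree: B1–B2, B1–B3, B2–B4, B2–B5, B2–B6, B4–B7, B7–B8
The largest bag has 4 vertices, giving width 3; this decomposition certifies tw(G) ≤ 3. Conversely, {a, d, f, g} is a clique of size 4, and the vertices of any clique must share a bag in every tree decomposition; so some bag has ≥ 4 vertices and tw(G) ≥ 3. Combining the bounds, tw(G) = 3.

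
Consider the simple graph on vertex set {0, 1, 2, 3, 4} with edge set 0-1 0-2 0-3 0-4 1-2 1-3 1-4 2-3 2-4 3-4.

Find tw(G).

4

A width-4 tree decomposition is:
Bags: B1 = {0, 1, 2, 3, 4}
Tree: (single bag)
With just one bag of size 5, the width is 5 − 1 = 4, so tw(G) ≤ 4. On the other hand G contains the 5-clique {0, 1, 2, 3, 4}. A clique must lie in a single bag of any decomposition, so no decomposition can have width below 4. The upper and lower bounds meet at 4, so that is the treewidth.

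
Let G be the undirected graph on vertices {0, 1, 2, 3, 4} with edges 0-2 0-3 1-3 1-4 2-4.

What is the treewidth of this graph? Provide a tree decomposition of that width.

Treewidth 2.
One optimal decomposition is:
Bags: B1 = {0, 2, 4}  B2 = {0, 1, 4}  B3 = {0, 1, 3}
Tree: B1–B2, B2–B3

The largest bag has 3 vertices, giving width 2; this decomposition certifies tw(G) ≤ 2. The edges 0–2–4–1–3–0 form a cycle, so G is not a tree and its treewidth is at least 2. The upper and lower bounds meet at 2, so that is the treewidth.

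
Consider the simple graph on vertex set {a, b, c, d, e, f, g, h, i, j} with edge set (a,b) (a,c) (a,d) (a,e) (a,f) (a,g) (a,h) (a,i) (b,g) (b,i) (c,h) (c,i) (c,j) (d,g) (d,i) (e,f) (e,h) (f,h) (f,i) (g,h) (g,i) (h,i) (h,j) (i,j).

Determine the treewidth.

A width-3 tree decomposition is:
Bags: B1 = {a, g, h, i}  B2 = {a, c, h, i}  B3 = {a, b, g, i}  B4 = {c, h, i, j}  B5 = {a, f, h, i}  B6 = {a, d, g, i}  B7 = {a, e, f, h}
Tree: B1–B2, B1–B3, B2–B4, B1–B5, B3–B6, B5–B7
The largest bag has 4 vertices, giving width 3; this decomposition certifies tw(G) ≤ 3. On the other hand G contains the 4-clique {a, e, f, h}. A clique must lie in a single bag of any decomposition, so no decomposition can have width below 3. Combining the bounds, tw(G) = 3.

3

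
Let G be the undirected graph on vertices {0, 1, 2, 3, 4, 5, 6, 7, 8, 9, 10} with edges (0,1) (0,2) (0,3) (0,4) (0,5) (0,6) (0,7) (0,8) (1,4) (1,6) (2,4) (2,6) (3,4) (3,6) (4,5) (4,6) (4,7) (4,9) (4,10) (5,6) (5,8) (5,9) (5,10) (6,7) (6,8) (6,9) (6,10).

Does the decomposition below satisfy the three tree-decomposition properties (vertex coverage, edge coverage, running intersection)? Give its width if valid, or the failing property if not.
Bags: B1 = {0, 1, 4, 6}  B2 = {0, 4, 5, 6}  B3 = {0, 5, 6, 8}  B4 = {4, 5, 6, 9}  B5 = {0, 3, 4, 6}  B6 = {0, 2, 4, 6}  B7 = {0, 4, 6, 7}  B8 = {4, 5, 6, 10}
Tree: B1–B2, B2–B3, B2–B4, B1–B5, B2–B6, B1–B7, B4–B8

Yes; width 3.

Vertex coverage: the bags together contain {0, 1, 2, 3, 4, 5, 6, 7, 8, 9, 10}, the full vertex set. Edge coverage: each edge of G has both endpoints in at least one bag. Running intersection: for every vertex, the bags containing it form a connected subtree. All three properties hold, so this is a valid tree decomposition of width max|bag| − 1 = 3, and hence tw(G) ≤ 3.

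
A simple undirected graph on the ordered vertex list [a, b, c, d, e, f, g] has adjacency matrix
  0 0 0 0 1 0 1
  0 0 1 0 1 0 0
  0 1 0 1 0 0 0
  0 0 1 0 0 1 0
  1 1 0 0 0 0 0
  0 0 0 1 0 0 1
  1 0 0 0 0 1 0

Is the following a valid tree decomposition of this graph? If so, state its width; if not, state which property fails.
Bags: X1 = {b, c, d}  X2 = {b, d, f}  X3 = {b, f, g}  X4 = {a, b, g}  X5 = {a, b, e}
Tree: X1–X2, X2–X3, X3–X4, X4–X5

Yes; width 2.

Vertex coverage: the bags together contain {a, b, c, d, e, f, g}, the full vertex set. Edge coverage: each edge of G has both endpoints in at least one bag. Running intersection: for every vertex, the bags containing it form a connected subtree. All three properties hold, so this is a valid tree decomposition of width max|bag| − 1 = 2, and hence tw(G) ≤ 2.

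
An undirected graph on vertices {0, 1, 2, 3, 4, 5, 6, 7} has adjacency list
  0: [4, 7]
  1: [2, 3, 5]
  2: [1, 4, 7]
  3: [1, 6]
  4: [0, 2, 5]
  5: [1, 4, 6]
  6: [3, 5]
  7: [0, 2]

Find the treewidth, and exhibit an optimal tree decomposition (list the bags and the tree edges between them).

Treewidth 2.
Bags: B1 = {0, 4, 7}  B2 = {2, 4, 7}  B3 = {2, 4, 5}  B4 = {1, 2, 5}  B5 = {1, 5, 6}  B6 = {1, 3, 6}
Tree: B1–B2, B2–B3, B3–B4, B4–B5, B5–B6

Every bag has size at most 3, so the width is 3 − 1 = 2 and tw(G) ≤ 2. For the lower bound, G contains the cycle 0–7–2–4–0, so G is not a forest; only forests have treewidth ≤ 1, hence tw(G) ≥ 2. Hence tw(G) = 2 exactly.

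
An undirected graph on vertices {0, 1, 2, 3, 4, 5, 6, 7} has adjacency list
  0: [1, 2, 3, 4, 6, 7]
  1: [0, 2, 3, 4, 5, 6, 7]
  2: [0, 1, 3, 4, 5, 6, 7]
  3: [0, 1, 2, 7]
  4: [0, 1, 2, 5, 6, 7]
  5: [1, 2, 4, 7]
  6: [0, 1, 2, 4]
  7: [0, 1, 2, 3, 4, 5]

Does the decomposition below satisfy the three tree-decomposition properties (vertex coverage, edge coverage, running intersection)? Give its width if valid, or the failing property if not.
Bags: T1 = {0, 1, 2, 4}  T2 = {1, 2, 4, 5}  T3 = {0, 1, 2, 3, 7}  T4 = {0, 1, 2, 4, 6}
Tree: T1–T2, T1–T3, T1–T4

A tree decomposition must satisfy three properties: every vertex lies in some bag; for every edge, both endpoints lie together in some bag; and for every vertex, the bags containing it form a connected subtree. Here edge (7,4) lies in no bag, so the decomposition is invalid.

No — edge (7,4) lies in no bag.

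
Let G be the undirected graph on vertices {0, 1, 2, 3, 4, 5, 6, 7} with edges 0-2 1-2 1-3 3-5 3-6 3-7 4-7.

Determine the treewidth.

A width-1 tree decomposition is:
Bags: B1 = {1, 3}  B2 = {3, 7}  B3 = {3, 6}  B4 = {4, 7}  B5 = {1, 2}  B6 = {0, 2}  B7 = {3, 5}
Tree: B1–B2, B2–B3, B2–B4, B1–B5, B5–B6, B1–B7
The largest bag has 2 vertices, giving width 1; this decomposition certifies tw(G) ≤ 1. Any graph with an edge has treewidth ≥ 1, and G has the edge 3–1. Combining the bounds, tw(G) = 1.

1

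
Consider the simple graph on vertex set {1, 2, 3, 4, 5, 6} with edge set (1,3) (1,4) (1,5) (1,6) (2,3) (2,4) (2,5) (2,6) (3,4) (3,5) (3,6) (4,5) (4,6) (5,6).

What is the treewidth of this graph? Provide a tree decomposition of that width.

Each bag holds 5 vertices, so the decomposition has width 4, which upper-bounds the treewidth. Conversely, {1, 3, 4, 5, 6} is a clique of size 5, and the vertices of any clique must share a bag in every tree decomposition; so some bag has ≥ 5 vertices and tw(G) ≥ 4. Combining the bounds, tw(G) = 4.

Treewidth 4.
One such decomposition:
Bags: B1 = {2, 3, 4, 5, 6}  B2 = {1, 3, 4, 5, 6}
Tree: B1–B2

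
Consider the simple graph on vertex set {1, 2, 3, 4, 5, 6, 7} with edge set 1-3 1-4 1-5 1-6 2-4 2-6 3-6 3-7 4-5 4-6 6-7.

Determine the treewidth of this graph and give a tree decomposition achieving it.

Each bag holds 3 vertices, so the decomposition has width 2, which upper-bounds the treewidth. Conversely, {1, 4, 5} is a clique of size 3, and the vertices of any clique must share a bag in every tree decomposition; so some bag has ≥ 3 vertices and tw(G) ≥ 2. Combining the bounds, tw(G) = 2.

Treewidth 2.
Bags: B1 = {1, 4, 6}  B2 = {1, 3, 6}  B3 = {1, 4, 5}  B4 = {3, 6, 7}  B5 = {2, 4, 6}
Tree: B1–B2, B1–B3, B2–B4, B1–B5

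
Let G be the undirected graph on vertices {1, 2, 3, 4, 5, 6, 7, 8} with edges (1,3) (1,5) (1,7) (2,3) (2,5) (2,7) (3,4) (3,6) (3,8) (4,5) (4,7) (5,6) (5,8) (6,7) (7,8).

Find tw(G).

3

A width-3 tree decomposition is:
Bags: B1 = {2, 3, 5, 7}  B2 = {1, 3, 5, 7}  B3 = {3, 4, 5, 7}  B4 = {3, 5, 6, 7}  B5 = {3, 5, 7, 8}
Tree: B1–B2, B2–B3, B3–B4, B4–B5
Each bag holds 4 vertices, so the decomposition has width 3, which upper-bounds the treewidth. For the lower bound: the 4 vertex sets {2,3}, {1,5}, {7}, {4} are disjoint, each induces a connected subgraph, and every pair is joined by at least one edge of G. Contracting each set to a single vertex therefore yields K_{4} as a minor, and since treewidth is minor-monotone, tw(G) ≥ tw(K_{4}) = 3. Therefore the treewidth is 3.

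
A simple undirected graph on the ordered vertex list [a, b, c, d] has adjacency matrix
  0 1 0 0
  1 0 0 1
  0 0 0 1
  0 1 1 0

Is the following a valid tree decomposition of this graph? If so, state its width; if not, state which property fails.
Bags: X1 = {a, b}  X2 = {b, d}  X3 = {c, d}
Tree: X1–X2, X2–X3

Yes; width 1.

Checking the three conditions: (i) the bags cover all of {a, b, c, d}; (ii) for each edge, some bag contains both endpoints; (iii) the bags containing any fixed vertex form a subtree. All hold, so the decomposition is valid with width 2 − 1 = 1.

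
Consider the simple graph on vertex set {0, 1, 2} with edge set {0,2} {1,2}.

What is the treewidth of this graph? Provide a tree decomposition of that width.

Every bag has size at most 2, so the width is 2 − 1 = 1 and tw(G) ≤ 1. Since G has at least one edge (e.g. 2–0), it is not an edgeless graph, so tw(G) ≥ 1. Combining the bounds, tw(G) = 1.

Treewidth 1.
One optimal decomposition is:
Bags: B1 = {0, 2}  B2 = {1, 2}
Tree: B1–B2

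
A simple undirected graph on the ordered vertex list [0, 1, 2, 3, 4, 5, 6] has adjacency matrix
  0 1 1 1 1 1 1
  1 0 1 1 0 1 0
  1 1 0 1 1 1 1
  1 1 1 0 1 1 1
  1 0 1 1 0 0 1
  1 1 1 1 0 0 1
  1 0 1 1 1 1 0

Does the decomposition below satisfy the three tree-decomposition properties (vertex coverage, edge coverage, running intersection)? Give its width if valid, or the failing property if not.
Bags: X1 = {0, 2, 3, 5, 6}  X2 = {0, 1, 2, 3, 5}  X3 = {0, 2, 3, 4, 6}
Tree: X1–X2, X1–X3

Yes; width 4.

Checking the three conditions: (i) the bags cover all of {0, 1, 2, 3, 4, 5, 6}; (ii) for each edge, some bag contains both endpoints; (iii) the bags containing any fixed vertex form a subtree. All hold, so the decomposition is valid with width 5 − 1 = 4.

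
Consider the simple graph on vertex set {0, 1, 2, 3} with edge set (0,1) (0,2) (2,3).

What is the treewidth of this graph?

1

A width-1 tree decomposition is:
Bags: B1 = {2, 3}  B2 = {0, 2}  B3 = {0, 1}
Tree: B1–B2, B2–B3
Every bag has size at most 2, so the width is 2 − 1 = 1 and tw(G) ≤ 1. G has an edge, so its treewidth is at least 1. The upper and lower bounds meet at 1, so that is the treewidth.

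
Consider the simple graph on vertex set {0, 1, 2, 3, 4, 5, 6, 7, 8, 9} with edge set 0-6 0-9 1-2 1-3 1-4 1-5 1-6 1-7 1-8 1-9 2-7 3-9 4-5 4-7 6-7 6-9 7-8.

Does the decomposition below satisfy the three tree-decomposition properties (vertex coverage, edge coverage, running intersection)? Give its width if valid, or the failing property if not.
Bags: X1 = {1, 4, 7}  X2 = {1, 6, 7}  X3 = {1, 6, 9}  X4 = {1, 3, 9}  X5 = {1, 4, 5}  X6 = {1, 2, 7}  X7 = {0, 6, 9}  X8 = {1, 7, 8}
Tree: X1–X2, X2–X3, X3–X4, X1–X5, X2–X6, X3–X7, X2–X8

Yes; width 2.

Every vertex of G appears in some bag (union = {0, 1, 2, 3, 4, 5, 6, 7, 8, 9}); every edge is covered by a bag; and for each vertex v the set of bags containing v is connected in the bag tree. The decomposition is therefore valid. The largest bag has 3 vertices, so the width is 2.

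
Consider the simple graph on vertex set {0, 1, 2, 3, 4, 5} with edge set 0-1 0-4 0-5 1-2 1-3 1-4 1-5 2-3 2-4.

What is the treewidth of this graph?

A width-2 tree decomposition is:
Bags: B1 = {0, 1, 4}  B2 = {0, 1, 5}  B3 = {1, 2, 4}  B4 = {1, 2, 3}
Tree: B1–B2, B1–B3, B3–B4
Every bag has size at most 3, so the width is 3 − 1 = 2 and tw(G) ≤ 2. Conversely, {0, 1, 4} is a clique of size 3, and the vertices of any clique must share a bag in every tree decomposition; so some bag has ≥ 3 vertices and tw(G) ≥ 2. The upper and lower bounds meet at 2, so that is the treewidth.

2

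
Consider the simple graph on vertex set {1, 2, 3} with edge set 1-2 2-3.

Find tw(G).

A width-1 tree decomposition is:
Bags: B1 = {2, 3}  B2 = {1, 2}
Tree: B1–B2
Every bag has size at most 2, so the width is 2 − 1 = 1 and tw(G) ≤ 1. G has an edge, so its treewidth is at least 1. The upper and lower bounds meet at 1, so that is the treewidth.

1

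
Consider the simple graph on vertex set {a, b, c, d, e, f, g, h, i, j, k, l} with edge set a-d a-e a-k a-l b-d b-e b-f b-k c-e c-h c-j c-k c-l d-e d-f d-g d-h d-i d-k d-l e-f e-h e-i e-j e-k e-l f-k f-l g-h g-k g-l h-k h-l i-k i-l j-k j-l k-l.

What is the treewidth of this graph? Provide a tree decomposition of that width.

The largest bag has 5 vertices, giving width 4; this decomposition certifies tw(G) ≤ 4. Conversely, {d, g, h, k, l} is a clique of size 5, and the vertices of any clique must share a bag in every tree decomposition; so some bag has ≥ 5 vertices and tw(G) ≥ 4. Therefore the treewidth is 4.

Treewidth 4.
One such decomposition:
Bags: B1 = {d, g, h, k, l}  B2 = {d, e, h, k, l}  B3 = {d, e, f, k, l}  B4 = {c, e, h, k, l}  B5 = {a, d, e, k, l}  B6 = {d, e, i, k, l}  B7 = {b, d, e, f, k}  B8 = {c, e, j, k, l}
Tree: B1–B2, B2–B3, B2–B4, B3–B5, B3–B6, B3–B7, B4–B8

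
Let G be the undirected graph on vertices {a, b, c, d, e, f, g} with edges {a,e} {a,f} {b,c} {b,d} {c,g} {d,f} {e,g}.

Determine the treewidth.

A width-2 tree decomposition is:
Bags: B1 = {a, e, g}  B2 = {a, c, g}  B3 = {a, b, c}  B4 = {a, b, d}  B5 = {a, d, f}
Tree: B1–B2, B2–B3, B3–B4, B4–B5
Each bag holds 3 vertices, so the decomposition has width 2, which upper-bounds the treewidth. For the lower bound, G contains the cycle a–e–g–c–b–d–f–a, so G is not a forest; only forests have treewidth ≤ 1, hence tw(G) ≥ 2. Hence tw(G) = 2 exactly.

2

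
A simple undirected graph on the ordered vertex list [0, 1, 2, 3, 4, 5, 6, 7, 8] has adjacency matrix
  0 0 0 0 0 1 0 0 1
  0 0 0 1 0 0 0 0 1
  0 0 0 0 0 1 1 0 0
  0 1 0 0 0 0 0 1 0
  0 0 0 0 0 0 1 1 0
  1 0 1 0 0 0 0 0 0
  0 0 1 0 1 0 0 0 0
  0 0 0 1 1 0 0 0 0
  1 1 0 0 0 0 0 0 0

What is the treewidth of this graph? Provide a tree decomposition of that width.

Treewidth 2.
Bags: B1 = {2, 5, 6}  B2 = {4, 5, 6}  B3 = {4, 5, 7}  B4 = {3, 5, 7}  B5 = {1, 3, 5}  B6 = {1, 5, 8}  B7 = {0, 5, 8}
Tree: B1–B2, B2–B3, B3–B4, B4–B5, B5–B6, B6–B7

Every bag has size at most 3, so the width is 3 − 1 = 2 and tw(G) ≤ 2. Since 5–2–6–4–7–3–1–8–0–5 is a cycle in G, G is not acyclic. Forests are exactly the graphs of treewidth ≤ 1, so tw(G) ≥ 2. The upper and lower bounds meet at 2, so that is the treewidth.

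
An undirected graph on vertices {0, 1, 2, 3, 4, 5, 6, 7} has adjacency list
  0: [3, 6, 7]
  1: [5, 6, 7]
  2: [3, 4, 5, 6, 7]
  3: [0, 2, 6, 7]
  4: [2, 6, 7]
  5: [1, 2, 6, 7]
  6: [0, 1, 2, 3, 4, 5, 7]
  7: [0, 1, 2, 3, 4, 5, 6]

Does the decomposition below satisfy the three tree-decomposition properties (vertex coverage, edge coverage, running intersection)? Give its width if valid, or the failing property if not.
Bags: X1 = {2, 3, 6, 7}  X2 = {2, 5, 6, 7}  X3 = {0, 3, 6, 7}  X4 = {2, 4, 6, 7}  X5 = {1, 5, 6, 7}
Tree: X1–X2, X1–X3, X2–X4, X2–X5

Yes; width 3.

Every vertex of G appears in some bag (union = {0, 1, 2, 3, 4, 5, 6, 7}); every edge is covered by a bag; and for each vertex v the set of bags containing v is connected in the bag tree. The decomposition is therefore valid. The largest bag has 4 vertices, so the width is 3.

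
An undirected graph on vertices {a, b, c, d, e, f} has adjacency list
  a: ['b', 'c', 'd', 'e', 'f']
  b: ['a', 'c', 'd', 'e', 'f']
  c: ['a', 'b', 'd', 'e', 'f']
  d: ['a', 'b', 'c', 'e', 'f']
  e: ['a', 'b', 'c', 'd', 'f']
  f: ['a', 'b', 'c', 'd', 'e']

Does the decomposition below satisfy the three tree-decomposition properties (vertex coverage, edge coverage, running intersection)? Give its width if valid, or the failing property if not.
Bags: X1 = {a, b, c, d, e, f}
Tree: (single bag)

Every vertex of G appears in some bag (union = {a, b, c, d, e, f}); every edge is covered by a bag; and for each vertex v the set of bags containing v is connected in the bag tree. The decomposition is therefore valid. The largest bag has 6 vertices, so the width is 5.

Yes; width 5.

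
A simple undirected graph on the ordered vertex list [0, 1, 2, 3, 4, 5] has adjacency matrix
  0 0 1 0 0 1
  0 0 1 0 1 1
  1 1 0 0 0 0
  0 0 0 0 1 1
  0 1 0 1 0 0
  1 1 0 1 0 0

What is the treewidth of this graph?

2

A width-2 tree decomposition is:
Bags: B1 = {3, 4, 5}  B2 = {1, 4, 5}  B3 = {0, 1, 5}  B4 = {0, 1, 2}
Tree: B1–B2, B2–B3, B3–B4
Each bag holds 3 vertices, so the decomposition has width 2, which upper-bounds the treewidth. Since 3–4–1–5–3 is a cycle in G, G is not acyclic. Forests are exactly the graphs of treewidth ≤ 1, so tw(G) ≥ 2. Hence tw(G) = 2 exactly.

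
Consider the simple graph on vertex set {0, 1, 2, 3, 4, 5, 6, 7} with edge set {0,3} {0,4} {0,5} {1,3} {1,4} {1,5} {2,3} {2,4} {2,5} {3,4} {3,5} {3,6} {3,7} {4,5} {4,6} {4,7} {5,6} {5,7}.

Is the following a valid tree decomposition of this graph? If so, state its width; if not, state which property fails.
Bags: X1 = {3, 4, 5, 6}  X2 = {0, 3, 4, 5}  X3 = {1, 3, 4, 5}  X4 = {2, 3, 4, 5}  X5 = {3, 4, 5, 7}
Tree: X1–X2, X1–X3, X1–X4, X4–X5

Checking the three conditions: (i) the bags cover all of {0, 1, 2, 3, 4, 5, 6, 7}; (ii) for each edge, some bag contains both endpoints; (iii) the bags containing any fixed vertex form a subtree. All hold, so the decomposition is valid with width 4 − 1 = 3.

Yes; width 3.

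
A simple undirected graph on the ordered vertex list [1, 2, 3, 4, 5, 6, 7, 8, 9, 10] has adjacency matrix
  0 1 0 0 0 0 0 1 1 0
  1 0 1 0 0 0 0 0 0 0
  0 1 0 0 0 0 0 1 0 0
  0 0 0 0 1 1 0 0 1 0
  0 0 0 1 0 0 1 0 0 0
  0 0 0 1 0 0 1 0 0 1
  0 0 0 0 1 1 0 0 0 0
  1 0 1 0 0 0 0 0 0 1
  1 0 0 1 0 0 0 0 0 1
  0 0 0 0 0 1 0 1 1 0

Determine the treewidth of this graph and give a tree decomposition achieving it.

Every bag has size at most 3, so the width is 3 − 1 = 2 and tw(G) ≤ 2. For the lower bound, G contains the cycle 5–7–6–4–5, so G is not a forest; only forests have treewidth ≤ 1, hence tw(G) ≥ 2. Combining the bounds, tw(G) = 2.

Treewidth 2.
One optimal decomposition is:
Bags: B1 = {4, 5, 7}  B2 = {4, 6, 7}  B3 = {4, 6, 9}  B4 = {6, 9, 10}  B5 = {1, 9, 10}  B6 = {1, 8, 10}  B7 = {1, 2, 8}  B8 = {2, 3, 8}
Tree: B1–B2, B2–B3, B3–B4, B4–B5, B5–B6, B6–B7, B7–B8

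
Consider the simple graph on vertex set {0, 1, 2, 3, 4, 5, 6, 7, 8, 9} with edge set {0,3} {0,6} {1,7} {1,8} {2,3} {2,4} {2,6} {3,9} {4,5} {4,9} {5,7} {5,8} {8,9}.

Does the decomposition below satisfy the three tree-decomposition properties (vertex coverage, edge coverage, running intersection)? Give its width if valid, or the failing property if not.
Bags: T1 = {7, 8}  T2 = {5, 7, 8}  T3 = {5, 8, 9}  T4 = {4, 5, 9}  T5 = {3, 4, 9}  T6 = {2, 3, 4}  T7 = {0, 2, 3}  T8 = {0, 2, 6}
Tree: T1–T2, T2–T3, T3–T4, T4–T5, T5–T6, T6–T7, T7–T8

No — vertex 1 appears in no bag.

A tree decomposition must satisfy three properties: every vertex lies in some bag; for every edge, both endpoints lie together in some bag; and for every vertex, the bags containing it form a connected subtree. Here vertex 1 appears in no bag, so the decomposition is invalid.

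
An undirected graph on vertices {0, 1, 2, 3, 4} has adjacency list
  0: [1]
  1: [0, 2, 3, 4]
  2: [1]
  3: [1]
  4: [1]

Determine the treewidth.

1

A width-1 tree decomposition is:
Bags: B1 = {1, 3}  B2 = {1, 4}  B3 = {1, 2}  B4 = {0, 1}
Tree: B1–B2, B2–B3, B1–B4
The largest bag has 2 vertices, giving width 1; this decomposition certifies tw(G) ≤ 1. G has an edge, so its treewidth is at least 1. The upper and lower bounds meet at 1, so that is the treewidth.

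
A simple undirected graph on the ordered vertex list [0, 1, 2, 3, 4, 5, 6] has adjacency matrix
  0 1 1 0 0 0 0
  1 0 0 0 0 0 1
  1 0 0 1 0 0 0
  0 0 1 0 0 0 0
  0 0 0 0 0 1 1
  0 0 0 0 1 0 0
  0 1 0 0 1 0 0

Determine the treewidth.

A width-1 tree decomposition is:
Bags: B1 = {4, 5}  B2 = {4, 6}  B3 = {1, 6}  B4 = {0, 1}  B5 = {0, 2}  B6 = {2, 3}
Tree: B1–B2, B2–B3, B3–B4, B4–B5, B5–B6
Each bag holds 2 vertices, so the decomposition has width 1, which upper-bounds the treewidth. Any graph with an edge has treewidth ≥ 1, and G has the edge 5–4. The upper and lower bounds meet at 1, so that is the treewidth.

1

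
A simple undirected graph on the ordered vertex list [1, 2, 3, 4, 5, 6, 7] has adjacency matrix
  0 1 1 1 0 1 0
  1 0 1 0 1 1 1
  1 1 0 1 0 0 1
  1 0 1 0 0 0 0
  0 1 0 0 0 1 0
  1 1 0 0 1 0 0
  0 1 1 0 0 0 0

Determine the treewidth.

2

A width-2 tree decomposition is:
Bags: B1 = {1, 2, 3}  B2 = {1, 2, 6}  B3 = {1, 3, 4}  B4 = {2, 5, 6}  B5 = {2, 3, 7}
Tree: B1–B2, B1–B3, B2–B4, B1–B5
Each bag holds 3 vertices, so the decomposition has width 2, which upper-bounds the treewidth. For the lower bound, the 3 vertices {1, 2, 3} are pairwise adjacent, and any tree decomposition puts a clique entirely inside one bag — forcing width ≥ 2. Therefore the treewidth is 2.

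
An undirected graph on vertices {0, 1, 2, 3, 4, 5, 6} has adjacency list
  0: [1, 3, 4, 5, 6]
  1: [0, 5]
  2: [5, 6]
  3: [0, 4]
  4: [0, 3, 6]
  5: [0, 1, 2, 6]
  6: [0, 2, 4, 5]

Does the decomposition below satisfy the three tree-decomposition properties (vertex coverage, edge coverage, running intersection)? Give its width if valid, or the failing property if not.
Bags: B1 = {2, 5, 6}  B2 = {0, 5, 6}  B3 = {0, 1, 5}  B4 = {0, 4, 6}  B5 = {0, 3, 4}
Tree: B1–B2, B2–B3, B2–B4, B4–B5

Yes; width 2.

Vertex coverage: the bags together contain {0, 1, 2, 3, 4, 5, 6}, the full vertex set. Edge coverage: each edge of G has both endpoints in at least one bag. Running intersection: for every vertex, the bags containing it form a connected subtree. All three properties hold, so this is a valid tree decomposition of width max|bag| − 1 = 2, and hence tw(G) ≤ 2.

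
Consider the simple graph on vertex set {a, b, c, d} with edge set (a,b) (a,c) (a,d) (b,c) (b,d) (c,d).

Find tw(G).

A width-3 tree decomposition is:
Bags: B1 = {a, b, c, d}
Tree: (single bag)
A single bag containing all 4 vertices is trivially a valid decomposition of width 3. For the lower bound, the 4 vertices {a, b, c, d} are pairwise adjacent, and any tree decomposition puts a clique entirely inside one bag — forcing width ≥ 3. Hence tw(G) = 3 exactly.

3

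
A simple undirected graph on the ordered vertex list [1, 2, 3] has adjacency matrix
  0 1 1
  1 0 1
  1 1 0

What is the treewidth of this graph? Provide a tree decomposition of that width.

Treewidth 2.
One such decomposition:
Bags: B1 = {1, 2, 3}
Tree: (single bag)

A single bag containing all 3 vertices is trivially a valid decomposition of width 2. Conversely, {1, 2, 3} is a clique of size 3, and the vertices of any clique must share a bag in every tree decomposition; so some bag has ≥ 3 vertices and tw(G) ≥ 2. The upper and lower bounds meet at 2, so that is the treewidth.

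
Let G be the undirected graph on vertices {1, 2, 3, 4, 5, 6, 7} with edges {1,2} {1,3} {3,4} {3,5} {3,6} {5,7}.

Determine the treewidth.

1

A width-1 tree decomposition is:
Bags: B1 = {5, 7}  B2 = {3, 5}  B3 = {1, 3}  B4 = {1, 2}  B5 = {3, 4}  B6 = {3, 6}
Tree: B1–B2, B2–B3, B3–B4, B3–B5, B3–B6
Each bag holds 2 vertices, so the decomposition has width 1, which upper-bounds the treewidth. Since G has at least one edge (e.g. 7–5), it is not an edgeless graph, so tw(G) ≥ 1. Therefore the treewidth is 1.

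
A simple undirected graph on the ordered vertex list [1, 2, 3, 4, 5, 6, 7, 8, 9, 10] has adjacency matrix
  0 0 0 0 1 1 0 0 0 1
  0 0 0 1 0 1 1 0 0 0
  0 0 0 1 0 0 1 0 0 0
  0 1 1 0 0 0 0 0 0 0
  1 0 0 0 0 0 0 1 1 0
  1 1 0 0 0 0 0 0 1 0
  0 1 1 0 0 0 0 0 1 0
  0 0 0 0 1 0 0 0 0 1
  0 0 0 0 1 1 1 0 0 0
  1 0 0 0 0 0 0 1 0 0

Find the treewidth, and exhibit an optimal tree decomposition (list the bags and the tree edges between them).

The largest bag has 3 vertices, giving width 2; this decomposition certifies tw(G) ≤ 2. The edges 8–10–1–5–8 form a cycle, so G is not a tree and its treewidth is at least 2. The upper and lower bounds meet at 2, so that is the treewidth.

Treewidth 2.
Bags: B1 = {5, 8, 10}  B2 = {1, 5, 10}  B3 = {1, 5, 9}  B4 = {1, 6, 9}  B5 = {6, 7, 9}  B6 = {2, 6, 7}  B7 = {2, 3, 7}  B8 = {2, 3, 4}
Tree: B1–B2, B2–B3, B3–B4, B4–B5, B5–B6, B6–B7, B7–B8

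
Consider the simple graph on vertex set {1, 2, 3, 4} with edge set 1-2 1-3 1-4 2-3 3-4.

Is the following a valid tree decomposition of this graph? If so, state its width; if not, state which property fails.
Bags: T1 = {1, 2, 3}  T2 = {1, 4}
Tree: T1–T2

No — edge (3,4) lies in no bag.

A tree decomposition must satisfy three properties: every vertex lies in some bag; for every edge, both endpoints lie together in some bag; and for every vertex, the bags containing it form a connected subtree. Here edge (3,4) lies in no bag, so the decomposition is invalid.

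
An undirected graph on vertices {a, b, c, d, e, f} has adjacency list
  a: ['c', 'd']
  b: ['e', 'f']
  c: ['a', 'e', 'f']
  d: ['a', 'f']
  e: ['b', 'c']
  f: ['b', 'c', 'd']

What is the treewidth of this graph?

2

A width-2 tree decomposition is:
Bags: B1 = {a, d, f}  B2 = {a, c, f}  B3 = {b, c, f}  B4 = {b, c, e}
Tree: B1–B2, B2–B3, B3–B4
Each bag holds 3 vertices, so the decomposition has width 2, which upper-bounds the treewidth. For the lower bound, G contains the cycle d–a–c–f–d, so G is not a forest; only forests have treewidth ≤ 1, hence tw(G) ≥ 2. Combining the bounds, tw(G) = 2.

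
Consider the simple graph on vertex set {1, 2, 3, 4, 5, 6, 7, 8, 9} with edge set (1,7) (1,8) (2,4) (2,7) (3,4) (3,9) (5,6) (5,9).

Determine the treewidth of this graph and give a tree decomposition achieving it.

Every bag has size at most 2, so the width is 2 − 1 = 1 and tw(G) ≤ 1. G has an edge, so its treewidth is at least 1. The upper and lower bounds meet at 1, so that is the treewidth.

Treewidth 1.
One such decomposition:
Bags: B1 = {1, 8}  B2 = {1, 7}  B3 = {2, 7}  B4 = {2, 4}  B5 = {3, 4}  B6 = {3, 9}  B7 = {5, 9}  B8 = {5, 6}
Tree: B1–B2, B2–B3, B3–B4, B4–B5, B5–B6, B6–B7, B7–B8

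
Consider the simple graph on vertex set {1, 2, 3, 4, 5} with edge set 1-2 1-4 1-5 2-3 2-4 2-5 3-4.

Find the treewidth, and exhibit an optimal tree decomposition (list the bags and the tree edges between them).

Treewidth 2.
Bags: B1 = {1, 2, 4}  B2 = {1, 2, 5}  B3 = {2, 3, 4}
Tree: B1–B2, B1–B3

Every bag has size at most 3, so the width is 3 − 1 = 2 and tw(G) ≤ 2. On the other hand G contains the 3-clique {1, 2, 4}. A clique must lie in a single bag of any decomposition, so no decomposition can have width below 2. Hence tw(G) = 2 exactly.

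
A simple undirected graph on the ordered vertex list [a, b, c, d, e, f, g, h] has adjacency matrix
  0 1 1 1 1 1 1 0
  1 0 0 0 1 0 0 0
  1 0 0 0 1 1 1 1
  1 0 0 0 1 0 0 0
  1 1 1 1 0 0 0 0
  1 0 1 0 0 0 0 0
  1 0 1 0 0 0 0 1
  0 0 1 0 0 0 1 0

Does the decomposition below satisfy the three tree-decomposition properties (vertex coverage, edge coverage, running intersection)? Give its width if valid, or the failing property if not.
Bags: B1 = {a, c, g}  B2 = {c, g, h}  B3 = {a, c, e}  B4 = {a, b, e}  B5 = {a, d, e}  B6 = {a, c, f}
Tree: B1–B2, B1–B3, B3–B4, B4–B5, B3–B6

Yes; width 2.

Vertex coverage: the bags together contain {a, b, c, d, e, f, g, h}, the full vertex set. Edge coverage: each edge of G has both endpoints in at least one bag. Running intersection: for every vertex, the bags containing it form a connected subtree. All three properties hold, so this is a valid tree decomposition of width max|bag| − 1 = 2, and hence tw(G) ≤ 2.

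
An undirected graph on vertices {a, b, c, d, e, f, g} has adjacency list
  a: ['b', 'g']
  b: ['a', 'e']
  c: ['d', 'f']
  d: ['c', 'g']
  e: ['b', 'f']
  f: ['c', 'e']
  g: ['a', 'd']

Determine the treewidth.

A width-2 tree decomposition is:
Bags: B1 = {a, b, e}  B2 = {a, e, f}  B3 = {a, c, f}  B4 = {a, c, d}  B5 = {a, d, g}
Tree: B1–B2, B2–B3, B3–B4, B4–B5
Each bag holds 3 vertices, so the decomposition has width 2, which upper-bounds the treewidth. For the lower bound, G contains the cycle a–b–e–f–c–d–g–a, so G is not a forest; only forests have treewidth ≤ 1, hence tw(G) ≥ 2. Hence tw(G) = 2 exactly.

2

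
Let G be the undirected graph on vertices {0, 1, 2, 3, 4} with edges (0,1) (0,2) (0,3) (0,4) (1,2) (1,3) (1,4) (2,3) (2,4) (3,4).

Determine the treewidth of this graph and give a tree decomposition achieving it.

A single bag containing all 5 vertices is trivially a valid decomposition of width 4. For the lower bound, the 5 vertices {0, 1, 2, 3, 4} are pairwise adjacent, and any tree decomposition puts a clique entirely inside one bag — forcing width ≥ 4. Therefore the treewidth is 4.

Treewidth 4.
One such decomposition:
Bags: B1 = {0, 1, 2, 3, 4}
Tree: (single bag)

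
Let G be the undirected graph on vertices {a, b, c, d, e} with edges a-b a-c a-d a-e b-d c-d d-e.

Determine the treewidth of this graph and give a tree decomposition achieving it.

Each bag holds 3 vertices, so the decomposition has width 2, which upper-bounds the treewidth. For the lower bound, the 3 vertices {a, d, e} are pairwise adjacent, and any tree decomposition puts a clique entirely inside one bag — forcing width ≥ 2. The upper and lower bounds meet at 2, so that is the treewidth.

Treewidth 2.
Bags: B1 = {a, d, e}  B2 = {a, b, d}  B3 = {a, c, d}
Tree: B1–B2, B2–B3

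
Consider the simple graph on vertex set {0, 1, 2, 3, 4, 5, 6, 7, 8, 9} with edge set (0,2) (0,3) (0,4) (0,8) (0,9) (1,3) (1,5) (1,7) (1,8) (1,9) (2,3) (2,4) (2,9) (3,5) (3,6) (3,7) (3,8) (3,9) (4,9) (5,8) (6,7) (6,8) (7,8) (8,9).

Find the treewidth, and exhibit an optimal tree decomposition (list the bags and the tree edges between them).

Treewidth 3.
One optimal decomposition is:
Bags: B1 = {1, 3, 8, 9}  B2 = {1, 3, 5, 8}  B3 = {0, 3, 8, 9}  B4 = {1, 3, 7, 8}  B5 = {3, 6, 7, 8}  B6 = {0, 2, 3, 9}  B7 = {0, 2, 4, 9}
Tree: B1–B2, B1–B3, B1–B4, B4–B5, B3–B6, B6–B7

The largest bag has 4 vertices, giving width 3; this decomposition certifies tw(G) ≤ 3. On the other hand G contains the 4-clique {0, 3, 8, 9}. A clique must lie in a single bag of any decomposition, so no decomposition can have width below 3. Hence tw(G) = 3 exactly.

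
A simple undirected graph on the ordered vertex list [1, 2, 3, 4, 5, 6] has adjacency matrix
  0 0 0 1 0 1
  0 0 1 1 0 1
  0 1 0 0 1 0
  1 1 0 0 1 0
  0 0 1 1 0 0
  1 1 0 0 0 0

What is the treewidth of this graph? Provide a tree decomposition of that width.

Every bag has size at most 3, so the width is 3 − 1 = 2 and tw(G) ≤ 2. The edges 6–1–4–2–6 form a cycle, so G is not a tree and its treewidth is at least 2. The upper and lower bounds meet at 2, so that is the treewidth.

Treewidth 2.
One such decomposition:
Bags: B1 = {1, 2, 6}  B2 = {1, 2, 4}  B3 = {2, 3, 4}  B4 = {3, 4, 5}
Tree: B1–B2, B2–B3, B3–B4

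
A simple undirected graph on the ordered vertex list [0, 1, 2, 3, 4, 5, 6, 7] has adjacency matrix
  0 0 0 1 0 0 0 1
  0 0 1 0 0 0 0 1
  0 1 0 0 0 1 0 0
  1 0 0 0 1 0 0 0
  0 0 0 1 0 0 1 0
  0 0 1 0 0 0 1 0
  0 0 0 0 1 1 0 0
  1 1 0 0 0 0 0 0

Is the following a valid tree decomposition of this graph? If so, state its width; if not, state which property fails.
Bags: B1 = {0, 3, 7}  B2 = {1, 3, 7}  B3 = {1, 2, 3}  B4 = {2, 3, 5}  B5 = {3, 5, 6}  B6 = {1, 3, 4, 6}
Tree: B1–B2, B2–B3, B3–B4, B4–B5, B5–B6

A tree decomposition must satisfy three properties: every vertex lies in some bag; for every edge, both endpoints lie together in some bag; and for every vertex, the bags containing it form a connected subtree. Here bags containing vertex 1 are not connected in the tree, so the decomposition is invalid.

No — bags containing vertex 1 are not connected in the tree.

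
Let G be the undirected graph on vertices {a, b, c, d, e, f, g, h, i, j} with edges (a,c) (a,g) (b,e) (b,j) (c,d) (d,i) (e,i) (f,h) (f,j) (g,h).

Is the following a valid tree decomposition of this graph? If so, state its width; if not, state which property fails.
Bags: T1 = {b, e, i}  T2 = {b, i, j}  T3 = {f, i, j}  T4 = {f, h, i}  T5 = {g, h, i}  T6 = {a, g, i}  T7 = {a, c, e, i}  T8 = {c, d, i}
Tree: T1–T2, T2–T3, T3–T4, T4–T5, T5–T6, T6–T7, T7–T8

No — bags containing vertex e are not connected in the tree.

A tree decomposition must satisfy three properties: every vertex lies in some bag; for every edge, both endpoints lie together in some bag; and for every vertex, the bags containing it form a connected subtree. Here bags containing vertex e are not connected in the tree, so the decomposition is invalid.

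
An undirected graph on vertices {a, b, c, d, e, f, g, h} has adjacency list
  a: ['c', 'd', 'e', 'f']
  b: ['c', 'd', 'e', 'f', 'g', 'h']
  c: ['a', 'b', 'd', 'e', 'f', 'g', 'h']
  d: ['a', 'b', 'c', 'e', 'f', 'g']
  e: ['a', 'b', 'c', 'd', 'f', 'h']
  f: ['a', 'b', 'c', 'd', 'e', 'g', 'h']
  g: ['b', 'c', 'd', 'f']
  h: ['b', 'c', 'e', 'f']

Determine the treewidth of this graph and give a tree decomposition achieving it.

Treewidth 4.
One optimal decomposition is:
Bags: B1 = {b, c, e, f, h}  B2 = {b, c, d, e, f}  B3 = {a, c, d, e, f}  B4 = {b, c, d, f, g}
Tree: B1–B2, B2–B3, B2–B4

Every bag has size at most 5, so the width is 5 − 1 = 4 and tw(G) ≤ 4. For the lower bound, the 5 vertices {b, c, d, f, g} are pairwise adjacent, and any tree decomposition puts a clique entirely inside one bag — forcing width ≥ 4. Hence tw(G) = 4 exactly.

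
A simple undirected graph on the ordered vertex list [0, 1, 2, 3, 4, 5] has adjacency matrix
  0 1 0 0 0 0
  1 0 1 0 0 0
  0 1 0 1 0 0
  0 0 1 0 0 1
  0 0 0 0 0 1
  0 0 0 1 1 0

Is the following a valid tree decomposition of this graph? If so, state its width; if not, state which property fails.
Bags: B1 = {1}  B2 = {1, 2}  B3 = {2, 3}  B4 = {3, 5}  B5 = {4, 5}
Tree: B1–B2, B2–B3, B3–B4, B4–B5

No — vertex 0 appears in no bag.

A tree decomposition must satisfy three properties: every vertex lies in some bag; for every edge, both endpoints lie together in some bag; and for every vertex, the bags containing it form a connected subtree. Here vertex 0 appears in no bag, so the decomposition is invalid.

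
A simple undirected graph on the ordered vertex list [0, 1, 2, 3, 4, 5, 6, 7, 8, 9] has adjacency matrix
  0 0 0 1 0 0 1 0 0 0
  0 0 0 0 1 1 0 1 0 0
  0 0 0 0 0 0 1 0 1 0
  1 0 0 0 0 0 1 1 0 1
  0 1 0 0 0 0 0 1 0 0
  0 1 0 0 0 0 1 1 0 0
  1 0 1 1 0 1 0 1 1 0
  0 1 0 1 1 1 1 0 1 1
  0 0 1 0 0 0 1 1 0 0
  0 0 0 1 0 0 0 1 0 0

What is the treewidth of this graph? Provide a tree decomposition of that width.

Treewidth 2.
Bags: B1 = {3, 7, 9}  B2 = {3, 6, 7}  B3 = {6, 7, 8}  B4 = {0, 3, 6}  B5 = {5, 6, 7}  B6 = {1, 5, 7}  B7 = {2, 6, 8}  B8 = {1, 4, 7}
Tree: B1–B2, B2–B3, B2–B4, B3–B5, B5–B6, B3–B7, B6–B8

Every bag has size at most 3, so the width is 3 − 1 = 2 and tw(G) ≤ 2. On the other hand G contains the 3-clique {0, 3, 6}. A clique must lie in a single bag of any decomposition, so no decomposition can have width below 2. Combining the bounds, tw(G) = 2.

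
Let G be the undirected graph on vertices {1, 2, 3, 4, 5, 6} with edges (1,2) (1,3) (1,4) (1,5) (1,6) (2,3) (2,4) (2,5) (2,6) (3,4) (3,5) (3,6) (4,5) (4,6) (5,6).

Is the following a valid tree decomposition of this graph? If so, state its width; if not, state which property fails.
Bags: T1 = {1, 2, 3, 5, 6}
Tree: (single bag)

No — vertex 4 appears in no bag.

A tree decomposition must satisfy three properties: every vertex lies in some bag; for every edge, both endpoints lie together in some bag; and for every vertex, the bags containing it form a connected subtree. Here vertex 4 appears in no bag, so the decomposition is invalid.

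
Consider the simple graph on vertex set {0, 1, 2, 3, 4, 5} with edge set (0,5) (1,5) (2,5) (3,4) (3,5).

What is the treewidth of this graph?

A width-1 tree decomposition is:
Bags: B1 = {3, 5}  B2 = {1, 5}  B3 = {3, 4}  B4 = {2, 5}  B5 = {0, 5}
Tree: B1–B2, B1–B3, B1–B4, B1–B5
Every bag has size at most 2, so the width is 2 − 1 = 1 and tw(G) ≤ 1. Any graph with an edge has treewidth ≥ 1, and G has the edge 3–5. The upper and lower bounds meet at 1, so that is the treewidth.

1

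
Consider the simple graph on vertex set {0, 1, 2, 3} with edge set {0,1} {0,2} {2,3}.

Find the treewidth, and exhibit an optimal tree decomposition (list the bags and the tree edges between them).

Every bag has size at most 2, so the width is 2 − 1 = 1 and tw(G) ≤ 1. Any graph with an edge has treewidth ≥ 1, and G has the edge 2–3. Therefore the treewidth is 1.

Treewidth 1.
One such decomposition:
Bags: B1 = {2, 3}  B2 = {0, 2}  B3 = {0, 1}
Tree: B1–B2, B2–B3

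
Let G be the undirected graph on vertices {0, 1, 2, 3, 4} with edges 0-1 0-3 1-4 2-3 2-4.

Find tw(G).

A width-2 tree decomposition is:
Bags: B1 = {2, 3, 4}  B2 = {0, 3, 4}  B3 = {0, 1, 4}
Tree: B1–B2, B2–B3
The largest bag has 3 vertices, giving width 2; this decomposition certifies tw(G) ≤ 2. The edges 4–2–3–0–1–4 form a cycle, so G is not a tree and its treewidth is at least 2. Therefore the treewidth is 2.

2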